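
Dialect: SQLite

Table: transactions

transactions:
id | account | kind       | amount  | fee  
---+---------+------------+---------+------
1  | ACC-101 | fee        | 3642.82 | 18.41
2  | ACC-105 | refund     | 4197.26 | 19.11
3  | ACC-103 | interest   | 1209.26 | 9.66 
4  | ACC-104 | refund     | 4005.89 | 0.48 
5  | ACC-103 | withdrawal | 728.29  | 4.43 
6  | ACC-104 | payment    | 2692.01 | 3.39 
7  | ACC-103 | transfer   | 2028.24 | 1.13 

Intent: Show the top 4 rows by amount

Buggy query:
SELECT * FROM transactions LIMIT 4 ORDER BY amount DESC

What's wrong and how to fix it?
Bug: ORDER BY cannot follow LIMIT; LIMIT is the final clause

Fix: Swap the clauses: ORDER BY first, then LIMIT

Corrected query:
SELECT * FROM transactions ORDER BY amount DESC LIMIT 4

Result:
id | account | kind    | amount  | fee  
---+---------+---------+---------+------
2  | ACC-105 | refund  | 4197.26 | 19.11
4  | ACC-104 | refund  | 4005.89 | 0.48 
1  | ACC-101 | fee     | 3642.82 | 18.41
6  | ACC-104 | payment | 2692.01 | 3.39 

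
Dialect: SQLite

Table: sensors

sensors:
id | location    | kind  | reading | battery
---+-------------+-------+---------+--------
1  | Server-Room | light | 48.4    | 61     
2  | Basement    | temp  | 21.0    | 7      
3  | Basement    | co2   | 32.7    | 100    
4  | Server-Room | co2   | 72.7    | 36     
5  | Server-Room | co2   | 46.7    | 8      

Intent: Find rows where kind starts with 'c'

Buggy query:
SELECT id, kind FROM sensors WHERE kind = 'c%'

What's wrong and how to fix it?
Bug: '=' compares the literal string including the % character; pattern matching needs LIKE

Fix: Use LIKE for wildcard pattern matching

Corrected query:
SELECT id, kind FROM sensors WHERE kind LIKE 'c%'

Result:
id | kind
---+-----
3  | co2 
4  | co2 
5  | co2 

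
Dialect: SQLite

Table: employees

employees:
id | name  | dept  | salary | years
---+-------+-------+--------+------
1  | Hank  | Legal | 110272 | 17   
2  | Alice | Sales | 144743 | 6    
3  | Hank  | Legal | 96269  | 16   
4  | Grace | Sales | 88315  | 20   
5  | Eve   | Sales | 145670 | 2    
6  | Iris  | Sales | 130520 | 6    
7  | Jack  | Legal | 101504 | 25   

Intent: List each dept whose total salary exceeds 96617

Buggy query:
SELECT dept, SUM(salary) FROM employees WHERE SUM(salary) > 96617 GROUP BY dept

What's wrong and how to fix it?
Bug: WHERE runs before GROUP BY, so aggregates aren't available there

Fix: Use HAVING (which filters groups after aggregation) instead of WHERE

Corrected query:
SELECT dept, SUM(salary) FROM employees GROUP BY dept HAVING SUM(salary) > 96617

Result:
dept  | SUM(salary)
------+------------
Legal | 308045     
Sales | 509248     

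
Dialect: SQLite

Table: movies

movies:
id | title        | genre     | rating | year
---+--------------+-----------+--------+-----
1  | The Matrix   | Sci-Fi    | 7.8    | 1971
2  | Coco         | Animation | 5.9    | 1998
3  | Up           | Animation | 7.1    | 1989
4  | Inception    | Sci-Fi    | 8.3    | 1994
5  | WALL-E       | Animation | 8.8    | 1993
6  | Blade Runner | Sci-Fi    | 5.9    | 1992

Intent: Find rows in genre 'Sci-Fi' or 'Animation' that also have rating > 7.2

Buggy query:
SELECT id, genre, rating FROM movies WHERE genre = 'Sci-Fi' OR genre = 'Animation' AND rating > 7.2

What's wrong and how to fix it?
Bug: Without parentheses, AND is evaluated before OR, so the rating filter only applies to the 'Animation' branch

Fix: Add parentheses around the OR so the AND applies to both alternatives

Corrected query:
SELECT id, genre, rating FROM movies WHERE (genre = 'Sci-Fi' OR genre = 'Animation') AND rating > 7.2

Result:
id | genre     | rating
---+-----------+-------
1  | Sci-Fi    | 7.8   
4  | Sci-Fi    | 8.3   
5  | Animation | 8.8   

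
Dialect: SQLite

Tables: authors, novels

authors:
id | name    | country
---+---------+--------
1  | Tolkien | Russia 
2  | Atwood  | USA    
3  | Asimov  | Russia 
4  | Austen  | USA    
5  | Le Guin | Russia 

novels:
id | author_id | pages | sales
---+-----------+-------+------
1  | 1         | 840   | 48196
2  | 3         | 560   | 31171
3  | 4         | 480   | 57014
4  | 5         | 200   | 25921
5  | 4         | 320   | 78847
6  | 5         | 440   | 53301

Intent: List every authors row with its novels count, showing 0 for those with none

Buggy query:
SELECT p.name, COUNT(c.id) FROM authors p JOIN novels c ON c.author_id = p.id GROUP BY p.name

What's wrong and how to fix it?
Bug: An inner join excludes parents with zero children

Fix: Switch to LEFT JOIN to retain unmatched parent rows

Corrected query:
SELECT p.name, COUNT(c.id) FROM authors p LEFT JOIN novels c ON c.author_id = p.id GROUP BY p.name

Result:
name    | COUNT(c.id)
--------+------------
Asimov  | 1          
Atwood  | 0          
Austen  | 2          
Le Guin | 2          
Tolkien | 1          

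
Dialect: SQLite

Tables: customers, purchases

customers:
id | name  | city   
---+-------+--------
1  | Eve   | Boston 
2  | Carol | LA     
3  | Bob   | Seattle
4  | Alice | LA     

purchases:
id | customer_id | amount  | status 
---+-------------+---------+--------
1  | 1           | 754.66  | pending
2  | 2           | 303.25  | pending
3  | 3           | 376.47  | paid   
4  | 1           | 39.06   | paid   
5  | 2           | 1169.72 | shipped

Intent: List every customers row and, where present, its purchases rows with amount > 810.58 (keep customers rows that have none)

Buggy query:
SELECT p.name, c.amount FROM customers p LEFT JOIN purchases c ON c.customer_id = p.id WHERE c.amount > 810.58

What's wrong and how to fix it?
Bug: Filtering c.amount in WHERE discards the NULL rows produced by LEFT JOIN, turning it into an inner join

Fix: Put 'c.amount > 810.58' in the JOIN's ON clause instead of WHERE

Corrected query:
SELECT p.name, c.amount FROM customers p LEFT JOIN purchases c ON c.customer_id = p.id AND c.amount > 810.58

Result:
name  | amount 
------+--------
Eve   | NULL   
Carol | 1169.72
Bob   | NULL   
Alice | NULL   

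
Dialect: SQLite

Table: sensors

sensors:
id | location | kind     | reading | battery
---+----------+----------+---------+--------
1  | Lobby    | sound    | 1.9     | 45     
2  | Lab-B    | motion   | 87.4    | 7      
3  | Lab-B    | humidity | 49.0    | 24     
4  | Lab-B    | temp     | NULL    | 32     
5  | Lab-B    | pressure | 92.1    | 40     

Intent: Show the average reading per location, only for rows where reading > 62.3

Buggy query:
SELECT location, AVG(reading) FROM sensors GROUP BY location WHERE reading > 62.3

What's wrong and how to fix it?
Bug: WHERE cannot follow GROUP BY

Fix: Move the WHERE clause before GROUP BY

Corrected query:
SELECT location, AVG(reading) FROM sensors WHERE reading > 62.3 GROUP BY location

Result:
location | AVG(reading)
---------+-------------
Lab-B    | 89.75       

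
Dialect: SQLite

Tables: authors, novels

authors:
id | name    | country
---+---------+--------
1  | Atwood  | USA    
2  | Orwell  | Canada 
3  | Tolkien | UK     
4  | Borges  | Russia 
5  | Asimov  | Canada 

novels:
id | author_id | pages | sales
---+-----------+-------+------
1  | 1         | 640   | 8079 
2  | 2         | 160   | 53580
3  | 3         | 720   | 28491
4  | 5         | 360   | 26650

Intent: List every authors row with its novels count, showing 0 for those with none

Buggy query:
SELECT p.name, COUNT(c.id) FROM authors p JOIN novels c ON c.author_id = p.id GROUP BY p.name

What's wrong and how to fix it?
Bug: INNER JOIN drops authors rows that have no matching novels rows

Fix: Switch to LEFT JOIN to retain unmatched parent rows

Corrected query:
SELECT p.name, COUNT(c.id) FROM authors p LEFT JOIN novels c ON c.author_id = p.id GROUP BY p.name

Result:
name    | COUNT(c.id)
--------+------------
Asimov  | 1          
Atwood  | 1          
Borges  | 0          
Orwell  | 1          
Tolkien | 1          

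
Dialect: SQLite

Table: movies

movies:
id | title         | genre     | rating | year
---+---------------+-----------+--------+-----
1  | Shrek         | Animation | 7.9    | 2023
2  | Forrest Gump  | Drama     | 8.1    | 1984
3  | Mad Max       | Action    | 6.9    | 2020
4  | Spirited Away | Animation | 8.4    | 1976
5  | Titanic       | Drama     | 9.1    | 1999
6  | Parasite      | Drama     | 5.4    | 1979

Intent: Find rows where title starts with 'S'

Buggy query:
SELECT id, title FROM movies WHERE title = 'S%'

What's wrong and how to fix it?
Bug: Wildcards only work with LIKE; '=' treats '%' as a literal character

Fix: Replace '=' with LIKE so 'S%' is treated as a pattern

Corrected query:
SELECT id, title FROM movies WHERE title LIKE 'S%'

Result:
id | title        
---+--------------
1  | Shrek        
4  | Spirited Away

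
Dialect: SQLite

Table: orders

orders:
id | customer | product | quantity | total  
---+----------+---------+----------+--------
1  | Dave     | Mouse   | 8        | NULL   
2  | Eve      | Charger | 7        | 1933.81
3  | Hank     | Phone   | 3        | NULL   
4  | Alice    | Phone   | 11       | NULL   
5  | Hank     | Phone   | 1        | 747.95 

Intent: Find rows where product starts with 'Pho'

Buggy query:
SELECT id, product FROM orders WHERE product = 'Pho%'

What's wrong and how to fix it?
Bug: '=' compares the literal string including the % character; pattern matching needs LIKE

Fix: Use LIKE for wildcard pattern matching

Corrected query:
SELECT id, product FROM orders WHERE product LIKE 'Pho%'

Result:
id | product
---+--------
3  | Phone  
4  | Phone  
5  | Phone  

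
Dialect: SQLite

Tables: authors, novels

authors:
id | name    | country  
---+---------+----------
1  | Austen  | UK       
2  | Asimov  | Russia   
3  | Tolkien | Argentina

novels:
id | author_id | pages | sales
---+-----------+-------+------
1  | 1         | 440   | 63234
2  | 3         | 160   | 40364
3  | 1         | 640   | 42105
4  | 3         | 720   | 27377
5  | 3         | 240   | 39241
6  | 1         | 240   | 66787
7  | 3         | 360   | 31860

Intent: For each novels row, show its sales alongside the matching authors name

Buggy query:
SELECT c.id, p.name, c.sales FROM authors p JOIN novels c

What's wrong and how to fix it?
Bug: JOIN with no ON clause produces a cartesian product; every novels row pairs with every authors row

Fix: Specify the join condition linking the foreign key to the parent id

Corrected query:
SELECT c.id, p.name, c.sales FROM authors p JOIN novels c ON c.author_id = p.id

Result:
id | name    | sales
---+---------+------
1  | Austen  | 63234
2  | Tolkien | 40364
3  | Austen  | 42105
4  | Tolkien | 27377
5  | Tolkien | 39241
6  | Austen  | 66787
7  | Tolkien | 31860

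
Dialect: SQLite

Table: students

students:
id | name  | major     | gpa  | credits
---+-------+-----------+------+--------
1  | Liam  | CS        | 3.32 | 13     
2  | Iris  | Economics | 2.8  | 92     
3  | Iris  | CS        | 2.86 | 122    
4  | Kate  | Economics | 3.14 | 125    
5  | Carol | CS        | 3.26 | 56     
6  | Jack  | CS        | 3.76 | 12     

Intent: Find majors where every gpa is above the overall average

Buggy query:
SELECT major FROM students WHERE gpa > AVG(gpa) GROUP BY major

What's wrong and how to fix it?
Bug: WHERE evaluates per row before aggregation, so AVG() is unavailable

Fix: Compute the overall average in a scalar subquery and compare each group's MIN against it in HAVING

Corrected query:
SELECT major FROM students GROUP BY major HAVING MIN(gpa) > (SELECT AVG(gpa) FROM students)

Result:
(no rows)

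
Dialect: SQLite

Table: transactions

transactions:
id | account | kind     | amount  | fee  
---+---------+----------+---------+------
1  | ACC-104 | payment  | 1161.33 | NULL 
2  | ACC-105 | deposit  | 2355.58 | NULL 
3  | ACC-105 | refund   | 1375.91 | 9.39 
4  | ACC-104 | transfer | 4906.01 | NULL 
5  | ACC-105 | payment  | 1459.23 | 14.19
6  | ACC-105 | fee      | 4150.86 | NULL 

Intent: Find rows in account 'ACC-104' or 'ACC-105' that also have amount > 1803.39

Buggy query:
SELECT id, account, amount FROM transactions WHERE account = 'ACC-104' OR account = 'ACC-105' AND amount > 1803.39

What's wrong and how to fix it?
Bug: AND binds tighter than OR, so this parses as account = 'ACC-104' OR (account = 'ACC-105' AND amount > 1803.39)

Fix: Group the OR with parentheses (or use IN), then AND the threshold

Corrected query:
SELECT id, account, amount FROM transactions WHERE (account = 'ACC-104' OR account = 'ACC-105') AND amount > 1803.39

Result:
id | account | amount 
---+---------+--------
2  | ACC-105 | 2355.58
4  | ACC-104 | 4906.01
6  | ACC-105 | 4150.86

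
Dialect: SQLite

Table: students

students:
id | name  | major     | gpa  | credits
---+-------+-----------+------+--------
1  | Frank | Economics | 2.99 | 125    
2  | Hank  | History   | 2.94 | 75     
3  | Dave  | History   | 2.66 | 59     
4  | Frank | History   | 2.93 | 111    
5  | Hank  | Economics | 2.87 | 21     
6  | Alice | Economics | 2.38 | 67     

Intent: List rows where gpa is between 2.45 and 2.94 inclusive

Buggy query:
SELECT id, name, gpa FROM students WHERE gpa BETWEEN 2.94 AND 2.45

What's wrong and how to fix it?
Bug: BETWEEN expects the lower bound first; with 2.94 AND 2.45 the range is empty

Fix: Swap the bounds so the smaller value comes first

Corrected query:
SELECT id, name, gpa FROM students WHERE gpa BETWEEN 2.45 AND 2.94

Result:
id | name  | gpa 
---+-------+-----
2  | Hank  | 2.94
3  | Dave  | 2.66
4  | Frank | 2.93
5  | Hank  | 2.87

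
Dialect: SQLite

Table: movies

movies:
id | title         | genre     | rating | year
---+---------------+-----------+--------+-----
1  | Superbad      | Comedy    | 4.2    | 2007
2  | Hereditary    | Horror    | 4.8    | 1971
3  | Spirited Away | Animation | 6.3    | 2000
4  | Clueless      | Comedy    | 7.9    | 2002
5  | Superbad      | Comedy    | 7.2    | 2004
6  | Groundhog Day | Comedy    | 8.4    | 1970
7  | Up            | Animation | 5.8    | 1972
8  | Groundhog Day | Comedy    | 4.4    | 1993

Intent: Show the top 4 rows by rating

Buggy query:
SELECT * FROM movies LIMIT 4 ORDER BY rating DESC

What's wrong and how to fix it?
Bug: ORDER BY cannot follow LIMIT; LIMIT is the final clause

Fix: Sort with ORDER BY, then apply LIMIT

Corrected query:
SELECT * FROM movies ORDER BY rating DESC LIMIT 4

Result:
id | title         | genre     | rating | year
---+---------------+-----------+--------+-----
6  | Groundhog Day | Comedy    | 8.4    | 1970
4  | Clueless      | Comedy    | 7.9    | 2002
5  | Superbad      | Comedy    | 7.2    | 2004
3  | Spirited Away | Animation | 6.3    | 2000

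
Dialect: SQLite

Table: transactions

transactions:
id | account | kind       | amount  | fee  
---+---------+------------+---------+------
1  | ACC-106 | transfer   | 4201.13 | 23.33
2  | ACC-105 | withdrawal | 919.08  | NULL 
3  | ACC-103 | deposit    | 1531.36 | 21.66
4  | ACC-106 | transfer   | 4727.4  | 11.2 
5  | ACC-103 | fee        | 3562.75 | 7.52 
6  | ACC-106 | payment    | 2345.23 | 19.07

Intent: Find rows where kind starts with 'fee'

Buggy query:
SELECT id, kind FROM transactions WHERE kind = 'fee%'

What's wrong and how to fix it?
Bug: Wildcards only work with LIKE; '=' treats '%' as a literal character

Fix: Replace '=' with LIKE so 'fee%' is treated as a pattern

Corrected query:
SELECT id, kind FROM transactions WHERE kind LIKE 'fee%'

Result:
id | kind
---+-----
5  | fee 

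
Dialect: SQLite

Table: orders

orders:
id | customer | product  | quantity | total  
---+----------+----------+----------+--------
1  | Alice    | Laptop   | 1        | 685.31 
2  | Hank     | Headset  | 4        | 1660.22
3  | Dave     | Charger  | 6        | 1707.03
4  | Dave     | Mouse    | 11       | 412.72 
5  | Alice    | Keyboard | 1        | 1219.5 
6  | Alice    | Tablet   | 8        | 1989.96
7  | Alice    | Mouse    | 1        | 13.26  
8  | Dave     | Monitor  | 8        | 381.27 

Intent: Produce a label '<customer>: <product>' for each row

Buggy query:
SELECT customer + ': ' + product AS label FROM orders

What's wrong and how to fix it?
Bug: '+' is numeric addition; on text columns SQLite converts them to 0 instead of concatenating

Fix: Replace + with || to concatenate text

Corrected query:
SELECT customer || ': ' || product AS label FROM orders

Result:
label          
---------------
Alice: Laptop  
Hank: Headset  
Dave: Charger  
Dave: Mouse    
Alice: Keyboard
Alice: Tablet  
Alice: Mouse   
Dave: Monitor  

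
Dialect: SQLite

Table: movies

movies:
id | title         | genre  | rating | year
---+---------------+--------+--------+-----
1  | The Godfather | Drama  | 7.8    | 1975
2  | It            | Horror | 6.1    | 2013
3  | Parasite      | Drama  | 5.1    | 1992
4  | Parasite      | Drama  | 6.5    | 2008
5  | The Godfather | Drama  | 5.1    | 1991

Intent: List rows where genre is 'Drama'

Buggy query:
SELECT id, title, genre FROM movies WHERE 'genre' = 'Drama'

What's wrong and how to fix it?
Bug: 'genre' in single quotes is a string literal, not the column; the comparison is literal-vs-literal and never true

Fix: Reference the column as genre without single quotes

Corrected query:
SELECT id, title, genre FROM movies WHERE genre = 'Drama'

Result:
id | title         | genre
---+---------------+------
1  | The Godfather | Drama
3  | Parasite      | Drama
4  | Parasite      | Drama
5  | The Godfather | Drama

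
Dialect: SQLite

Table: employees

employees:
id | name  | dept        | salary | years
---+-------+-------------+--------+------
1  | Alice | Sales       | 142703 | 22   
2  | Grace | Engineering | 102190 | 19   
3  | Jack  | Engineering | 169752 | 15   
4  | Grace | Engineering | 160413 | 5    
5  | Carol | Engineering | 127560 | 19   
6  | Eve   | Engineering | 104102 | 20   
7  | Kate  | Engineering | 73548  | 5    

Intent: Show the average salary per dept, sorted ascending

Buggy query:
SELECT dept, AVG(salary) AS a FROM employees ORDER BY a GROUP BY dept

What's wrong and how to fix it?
Bug: GROUP BY must precede ORDER BY

Fix: Move ORDER BY to the end, after GROUP BY

Corrected query:
SELECT dept, AVG(salary) AS a FROM employees GROUP BY dept ORDER BY a

Result:
dept        | a       
------------+---------
Engineering | 122927.5
Sales       | 142703  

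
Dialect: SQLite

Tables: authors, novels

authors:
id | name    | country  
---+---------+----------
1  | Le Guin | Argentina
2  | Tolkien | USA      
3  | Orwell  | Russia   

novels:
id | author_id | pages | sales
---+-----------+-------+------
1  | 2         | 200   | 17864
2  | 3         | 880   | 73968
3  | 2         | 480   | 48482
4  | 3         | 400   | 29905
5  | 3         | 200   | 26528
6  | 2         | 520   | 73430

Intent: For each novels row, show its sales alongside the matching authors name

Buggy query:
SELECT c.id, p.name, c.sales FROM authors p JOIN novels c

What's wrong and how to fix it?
Bug: Missing join condition: each novels row is matched to all authors rows instead of just its own

Fix: Specify the join condition linking the foreign key to the parent id

Corrected query:
SELECT c.id, p.name, c.sales FROM authors p JOIN novels c ON c.author_id = p.id

Result:
id | name    | sales
---+---------+------
1  | Tolkien | 17864
2  | Orwell  | 73968
3  | Tolkien | 48482
4  | Orwell  | 29905
5  | Orwell  | 26528
6  | Tolkien | 73430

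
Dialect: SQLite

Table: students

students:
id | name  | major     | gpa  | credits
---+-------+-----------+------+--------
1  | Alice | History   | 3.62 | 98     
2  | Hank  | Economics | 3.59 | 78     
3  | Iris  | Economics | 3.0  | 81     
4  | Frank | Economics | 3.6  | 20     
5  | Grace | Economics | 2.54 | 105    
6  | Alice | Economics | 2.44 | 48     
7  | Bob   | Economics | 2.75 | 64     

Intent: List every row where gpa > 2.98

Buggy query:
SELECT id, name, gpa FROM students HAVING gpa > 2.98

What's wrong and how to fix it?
Bug: HAVING filters the output of aggregation, but this query has no GROUP BY and no aggregate functions, so SQLite rejects it (HAVING clause on a non-aggregate query); the condition here is per row

Fix: Replace HAVING with WHERE since the condition applies to individual rows

Corrected query:
SELECT id, name, gpa FROM students WHERE gpa > 2.98

Result:
id | name  | gpa 
---+-------+-----
1  | Alice | 3.62
2  | Hank  | 3.59
3  | Iris  | 3   
4  | Frank | 3.6 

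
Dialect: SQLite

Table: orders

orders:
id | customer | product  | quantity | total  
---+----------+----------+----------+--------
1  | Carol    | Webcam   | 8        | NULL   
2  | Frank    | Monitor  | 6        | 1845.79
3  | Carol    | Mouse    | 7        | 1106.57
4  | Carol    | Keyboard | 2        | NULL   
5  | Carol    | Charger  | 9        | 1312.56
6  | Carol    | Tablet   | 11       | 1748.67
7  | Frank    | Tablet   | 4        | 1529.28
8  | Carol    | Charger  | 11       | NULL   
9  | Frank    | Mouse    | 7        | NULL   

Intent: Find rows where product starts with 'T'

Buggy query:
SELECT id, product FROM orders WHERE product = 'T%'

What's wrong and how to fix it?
Bug: '=' compares the literal string including the % character; pattern matching needs LIKE

Fix: Replace '=' with LIKE so 'T%' is treated as a pattern

Corrected query:
SELECT id, product FROM orders WHERE product LIKE 'T%'

Result:
id | product
---+--------
6  | Tablet 
7  | Tablet 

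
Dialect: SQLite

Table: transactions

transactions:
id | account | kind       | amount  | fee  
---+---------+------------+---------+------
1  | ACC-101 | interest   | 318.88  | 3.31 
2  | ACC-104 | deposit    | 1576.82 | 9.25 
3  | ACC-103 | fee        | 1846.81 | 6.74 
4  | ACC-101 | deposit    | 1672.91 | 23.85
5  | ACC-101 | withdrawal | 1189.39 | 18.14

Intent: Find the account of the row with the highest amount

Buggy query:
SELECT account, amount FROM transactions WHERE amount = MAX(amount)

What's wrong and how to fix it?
Bug: WHERE is evaluated per row; an aggregate over the whole table isn't defined there

Fix: Wrap MAX in a scalar subquery so WHERE compares against a single value

Corrected query:
SELECT account, amount FROM transactions WHERE amount = (SELECT MAX(amount) FROM transactions)

Result:
account | amount 
--------+--------
ACC-103 | 1846.81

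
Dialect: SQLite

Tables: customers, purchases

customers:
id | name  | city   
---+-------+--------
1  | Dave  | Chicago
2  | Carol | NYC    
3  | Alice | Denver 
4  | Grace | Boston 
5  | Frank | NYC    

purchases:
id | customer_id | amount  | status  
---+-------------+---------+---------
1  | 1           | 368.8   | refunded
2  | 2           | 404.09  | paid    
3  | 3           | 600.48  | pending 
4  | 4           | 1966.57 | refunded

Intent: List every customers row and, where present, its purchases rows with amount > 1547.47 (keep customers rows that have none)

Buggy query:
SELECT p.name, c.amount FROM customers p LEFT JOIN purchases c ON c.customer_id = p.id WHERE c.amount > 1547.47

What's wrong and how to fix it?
Bug: Filtering c.amount in WHERE discards the NULL rows produced by LEFT JOIN, turning it into an inner join

Fix: Put 'c.amount > 1547.47' in the JOIN's ON clause instead of WHERE

Corrected query:
SELECT p.name, c.amount FROM customers p LEFT JOIN purchases c ON c.customer_id = p.id AND c.amount > 1547.47

Result:
name  | amount 
------+--------
Dave  | NULL   
Carol | NULL   
Alice | NULL   
Grace | 1966.57
Frank | NULL   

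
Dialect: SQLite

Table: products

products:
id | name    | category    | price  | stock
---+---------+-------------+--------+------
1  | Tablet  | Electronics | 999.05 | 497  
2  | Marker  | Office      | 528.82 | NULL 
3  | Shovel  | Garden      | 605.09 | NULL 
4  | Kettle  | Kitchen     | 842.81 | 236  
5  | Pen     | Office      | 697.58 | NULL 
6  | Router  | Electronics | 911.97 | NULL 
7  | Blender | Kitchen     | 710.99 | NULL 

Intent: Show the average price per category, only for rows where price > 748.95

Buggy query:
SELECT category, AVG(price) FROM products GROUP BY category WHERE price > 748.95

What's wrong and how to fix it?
Bug: Row-level WHERE must come before GROUP BY in the clause order

Fix: Place WHERE between FROM and GROUP BY

Corrected query:
SELECT category, AVG(price) FROM products WHERE price > 748.95 GROUP BY category

Result:
category    | AVG(price)
------------+-----------
Electronics | 955.51    
Kitchen     | 842.81    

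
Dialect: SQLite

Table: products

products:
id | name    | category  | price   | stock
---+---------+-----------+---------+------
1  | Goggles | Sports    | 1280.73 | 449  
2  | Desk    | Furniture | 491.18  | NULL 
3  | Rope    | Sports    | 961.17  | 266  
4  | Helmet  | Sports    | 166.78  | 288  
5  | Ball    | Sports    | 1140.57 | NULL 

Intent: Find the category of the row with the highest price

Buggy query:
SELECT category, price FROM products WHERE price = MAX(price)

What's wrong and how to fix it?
Bug: WHERE is evaluated per row; an aggregate over the whole table isn't defined there

Fix: Wrap MAX in a scalar subquery so WHERE compares against a single value

Corrected query:
SELECT category, price FROM products WHERE price = (SELECT MAX(price) FROM products)

Result:
category | price  
---------+--------
Sports   | 1280.73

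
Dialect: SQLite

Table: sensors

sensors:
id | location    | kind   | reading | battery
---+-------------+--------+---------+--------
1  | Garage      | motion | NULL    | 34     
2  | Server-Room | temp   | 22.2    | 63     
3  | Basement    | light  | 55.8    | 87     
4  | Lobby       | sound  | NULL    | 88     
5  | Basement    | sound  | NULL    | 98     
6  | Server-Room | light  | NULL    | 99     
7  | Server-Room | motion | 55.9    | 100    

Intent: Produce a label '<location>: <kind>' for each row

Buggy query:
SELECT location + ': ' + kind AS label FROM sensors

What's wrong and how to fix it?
Bug: SQLite uses || for string concatenation; + coerces text to numbers (yielding 0)

Fix: Replace + with || to concatenate text

Corrected query:
SELECT location || ': ' || kind AS label FROM sensors

Result:
label              
-------------------
Garage: motion     
Server-Room: temp  
Basement: light    
Lobby: sound       
Basement: sound    
Server-Room: light 
Server-Room: motion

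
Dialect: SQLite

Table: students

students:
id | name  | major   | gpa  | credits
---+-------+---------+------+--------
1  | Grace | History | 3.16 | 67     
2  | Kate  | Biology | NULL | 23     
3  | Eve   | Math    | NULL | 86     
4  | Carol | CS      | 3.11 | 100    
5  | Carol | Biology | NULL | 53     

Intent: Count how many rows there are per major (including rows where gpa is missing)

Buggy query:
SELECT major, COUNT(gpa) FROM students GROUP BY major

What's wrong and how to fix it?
Bug: COUNT(column) counts non-NULL values only; rows with NULL gpa aren't counted

Fix: Use COUNT(*) to count all rows regardless of NULL

Corrected query:
SELECT major, COUNT(*) FROM students GROUP BY major

Result:
major   | COUNT(*)
--------+---------
Biology | 2       
CS      | 1       
History | 1       
Math    | 1       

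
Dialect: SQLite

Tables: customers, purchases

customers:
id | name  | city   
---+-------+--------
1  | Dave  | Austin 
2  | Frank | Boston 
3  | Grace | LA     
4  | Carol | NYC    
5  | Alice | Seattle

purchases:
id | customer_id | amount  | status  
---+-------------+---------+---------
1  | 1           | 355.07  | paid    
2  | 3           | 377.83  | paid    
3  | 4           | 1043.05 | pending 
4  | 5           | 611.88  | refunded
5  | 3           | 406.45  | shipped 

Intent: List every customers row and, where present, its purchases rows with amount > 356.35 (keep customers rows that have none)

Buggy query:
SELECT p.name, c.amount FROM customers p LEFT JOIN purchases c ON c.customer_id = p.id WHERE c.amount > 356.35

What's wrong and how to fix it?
Bug: A WHERE condition on the right-hand table after LEFT JOIN drops unmatched parents

Fix: Put 'c.amount > 356.35' in the JOIN's ON clause instead of WHERE

Corrected query:
SELECT p.name, c.amount FROM customers p LEFT JOIN purchases c ON c.customer_id = p.id AND c.amount > 356.35

Result:
name  | amount 
------+--------
Dave  | NULL   
Frank | NULL   
Grace | 377.83 
Grace | 406.45 
Carol | 1043.05
Alice | 611.88 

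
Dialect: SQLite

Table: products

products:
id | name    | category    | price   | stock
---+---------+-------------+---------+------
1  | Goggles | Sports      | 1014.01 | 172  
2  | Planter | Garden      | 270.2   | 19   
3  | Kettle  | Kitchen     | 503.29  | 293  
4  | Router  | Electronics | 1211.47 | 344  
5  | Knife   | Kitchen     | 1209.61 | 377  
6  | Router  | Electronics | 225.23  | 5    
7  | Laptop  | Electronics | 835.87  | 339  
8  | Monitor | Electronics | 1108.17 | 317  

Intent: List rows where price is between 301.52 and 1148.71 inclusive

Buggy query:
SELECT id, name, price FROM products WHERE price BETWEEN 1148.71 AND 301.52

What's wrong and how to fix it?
Bug: The bounds are reversed; BETWEEN a AND b requires a <= b to match anything

Fix: Swap the bounds so the smaller value comes first

Corrected query:
SELECT id, name, price FROM products WHERE price BETWEEN 301.52 AND 1148.71

Result:
id | name    | price  
---+---------+--------
1  | Goggles | 1014.01
3  | Kettle  | 503.29 
7  | Laptop  | 835.87 
8  | Monitor | 1108.17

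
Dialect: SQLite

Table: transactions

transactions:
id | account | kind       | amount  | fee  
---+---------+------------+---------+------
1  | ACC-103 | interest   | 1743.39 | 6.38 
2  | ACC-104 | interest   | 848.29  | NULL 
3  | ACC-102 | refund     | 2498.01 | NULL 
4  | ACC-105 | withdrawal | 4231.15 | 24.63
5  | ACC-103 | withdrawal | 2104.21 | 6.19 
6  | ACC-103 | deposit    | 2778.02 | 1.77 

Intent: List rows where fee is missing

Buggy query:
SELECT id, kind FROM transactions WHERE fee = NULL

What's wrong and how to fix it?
Bug: '= NULL' is always unknown in SQL three-valued logic, so no rows match

Fix: Use IS NULL to test for NULL

Corrected query:
SELECT id, kind FROM transactions WHERE fee IS NULL

Result:
id | kind    
---+---------
2  | interest
3  | refund  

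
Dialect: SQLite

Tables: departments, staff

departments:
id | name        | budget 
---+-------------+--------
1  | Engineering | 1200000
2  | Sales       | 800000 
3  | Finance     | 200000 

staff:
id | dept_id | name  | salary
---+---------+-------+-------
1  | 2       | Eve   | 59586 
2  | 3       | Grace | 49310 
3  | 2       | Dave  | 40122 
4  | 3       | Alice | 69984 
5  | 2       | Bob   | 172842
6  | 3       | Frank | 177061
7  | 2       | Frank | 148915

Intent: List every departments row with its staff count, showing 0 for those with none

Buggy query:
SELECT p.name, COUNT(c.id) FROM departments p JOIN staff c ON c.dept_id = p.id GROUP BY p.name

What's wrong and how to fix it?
Bug: INNER JOIN drops departments rows that have no matching staff rows

Fix: Switch to LEFT JOIN to retain unmatched parent rows

Corrected query:
SELECT p.name, COUNT(c.id) FROM departments p LEFT JOIN staff c ON c.dept_id = p.id GROUP BY p.name

Result:
name        | COUNT(c.id)
------------+------------
Engineering | 0          
Finance     | 3          
Sales       | 4          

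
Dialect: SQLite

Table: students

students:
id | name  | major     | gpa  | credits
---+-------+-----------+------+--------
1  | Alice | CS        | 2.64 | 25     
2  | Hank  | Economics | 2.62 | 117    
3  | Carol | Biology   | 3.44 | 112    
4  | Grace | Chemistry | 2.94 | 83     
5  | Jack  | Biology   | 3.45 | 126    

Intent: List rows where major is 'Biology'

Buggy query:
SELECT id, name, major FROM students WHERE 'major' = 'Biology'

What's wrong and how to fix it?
Bug: 'major' in single quotes is a string literal, not the column; the comparison is literal-vs-literal and never true

Fix: Remove the quotes around the column name (or use double quotes for an identifier)

Corrected query:
SELECT id, name, major FROM students WHERE major = 'Biology'

Result:
id | name  | major  
---+-------+--------
3  | Carol | Biology
5  | Jack  | Biology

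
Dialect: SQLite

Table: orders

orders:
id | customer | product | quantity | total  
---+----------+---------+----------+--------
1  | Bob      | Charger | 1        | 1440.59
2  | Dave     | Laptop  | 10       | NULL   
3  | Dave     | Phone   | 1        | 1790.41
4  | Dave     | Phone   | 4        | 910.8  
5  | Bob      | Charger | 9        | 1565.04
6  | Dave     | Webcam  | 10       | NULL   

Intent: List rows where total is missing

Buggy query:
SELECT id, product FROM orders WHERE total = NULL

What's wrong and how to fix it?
Bug: Comparing to NULL with '=' never matches; NULL = NULL is unknown, not true

Fix: Use IS NULL to test for NULL

Corrected query:
SELECT id, product FROM orders WHERE total IS NULL

Result:
id | product
---+--------
2  | Laptop 
6  | Webcam 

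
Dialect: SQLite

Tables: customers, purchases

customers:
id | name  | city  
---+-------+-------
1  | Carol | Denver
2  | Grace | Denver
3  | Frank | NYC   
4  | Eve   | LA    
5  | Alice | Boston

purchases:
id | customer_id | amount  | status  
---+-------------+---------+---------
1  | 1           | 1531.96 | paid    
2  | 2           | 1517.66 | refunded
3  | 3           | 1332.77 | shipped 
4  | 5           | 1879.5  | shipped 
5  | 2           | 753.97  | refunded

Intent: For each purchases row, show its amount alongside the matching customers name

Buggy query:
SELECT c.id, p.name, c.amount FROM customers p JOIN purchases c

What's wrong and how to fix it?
Bug: JOIN with no ON clause produces a cartesian product; every purchases row pairs with every customers row

Fix: Add ON c.customer_id = p.id to the JOIN

Corrected query:
SELECT c.id, p.name, c.amount FROM customers p JOIN purchases c ON c.customer_id = p.id

Result:
id | name  | amount 
---+-------+--------
1  | Carol | 1531.96
2  | Grace | 1517.66
3  | Frank | 1332.77
4  | Alice | 1879.5 
5  | Grace | 753.97 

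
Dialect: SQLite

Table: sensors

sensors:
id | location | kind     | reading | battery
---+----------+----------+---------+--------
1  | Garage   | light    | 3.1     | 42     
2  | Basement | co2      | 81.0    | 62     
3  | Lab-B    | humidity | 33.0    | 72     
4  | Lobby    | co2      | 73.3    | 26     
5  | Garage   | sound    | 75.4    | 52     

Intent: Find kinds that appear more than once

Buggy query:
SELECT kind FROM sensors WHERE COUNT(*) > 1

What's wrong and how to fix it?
Bug: COUNT(*) is an aggregate and cannot be used in WHERE

Fix: Group first, then use HAVING for the count condition

Corrected query:
SELECT kind FROM sensors GROUP BY kind HAVING COUNT(*) > 1

Result:
kind
----
co2 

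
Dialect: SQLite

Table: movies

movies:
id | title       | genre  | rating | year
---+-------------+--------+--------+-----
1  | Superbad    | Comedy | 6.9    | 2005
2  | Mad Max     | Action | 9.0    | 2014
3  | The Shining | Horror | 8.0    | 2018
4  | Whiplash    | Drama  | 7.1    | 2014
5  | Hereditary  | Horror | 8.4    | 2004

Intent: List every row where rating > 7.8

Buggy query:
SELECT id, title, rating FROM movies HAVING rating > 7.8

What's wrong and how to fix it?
Bug: HAVING filters the output of aggregation, but this query has no GROUP BY and no aggregate functions, so SQLite rejects it (HAVING clause on a non-aggregate query); the condition here is per row

Fix: Replace HAVING with WHERE since the condition applies to individual rows

Corrected query:
SELECT id, title, rating FROM movies WHERE rating > 7.8

Result:
id | title       | rating
---+-------------+-------
2  | Mad Max     | 9     
3  | The Shining | 8     
5  | Hereditary  | 8.4   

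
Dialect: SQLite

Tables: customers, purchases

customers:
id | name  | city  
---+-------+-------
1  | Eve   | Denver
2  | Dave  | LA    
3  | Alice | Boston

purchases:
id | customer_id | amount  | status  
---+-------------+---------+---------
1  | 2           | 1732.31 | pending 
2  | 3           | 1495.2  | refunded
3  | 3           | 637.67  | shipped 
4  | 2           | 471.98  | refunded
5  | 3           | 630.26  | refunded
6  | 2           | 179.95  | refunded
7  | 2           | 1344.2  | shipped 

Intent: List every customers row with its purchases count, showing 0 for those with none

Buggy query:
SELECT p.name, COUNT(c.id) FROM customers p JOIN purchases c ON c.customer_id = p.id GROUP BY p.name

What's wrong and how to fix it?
Bug: INNER JOIN drops customers rows that have no matching purchases rows

Fix: Switch to LEFT JOIN to retain unmatched parent rows

Corrected query:
SELECT p.name, COUNT(c.id) FROM customers p LEFT JOIN purchases c ON c.customer_id = p.id GROUP BY p.name

Result:
name  | COUNT(c.id)
------+------------
Alice | 3          
Dave  | 4          
Eve   | 0          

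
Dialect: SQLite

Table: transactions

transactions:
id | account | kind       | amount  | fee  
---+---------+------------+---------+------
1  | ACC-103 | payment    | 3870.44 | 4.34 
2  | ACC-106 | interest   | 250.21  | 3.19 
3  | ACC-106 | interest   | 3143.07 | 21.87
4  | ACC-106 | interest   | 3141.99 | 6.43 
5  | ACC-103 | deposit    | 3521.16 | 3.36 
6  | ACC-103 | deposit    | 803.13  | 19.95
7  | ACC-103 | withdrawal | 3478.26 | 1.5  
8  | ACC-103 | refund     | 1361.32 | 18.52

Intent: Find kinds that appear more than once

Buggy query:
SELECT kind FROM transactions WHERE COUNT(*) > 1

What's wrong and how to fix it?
Bug: COUNT(*) is an aggregate and cannot be used in WHERE

Fix: Group first, then use HAVING for the count condition

Corrected query:
SELECT kind FROM transactions GROUP BY kind HAVING COUNT(*) > 1

Result:
kind    
--------
deposit 
interest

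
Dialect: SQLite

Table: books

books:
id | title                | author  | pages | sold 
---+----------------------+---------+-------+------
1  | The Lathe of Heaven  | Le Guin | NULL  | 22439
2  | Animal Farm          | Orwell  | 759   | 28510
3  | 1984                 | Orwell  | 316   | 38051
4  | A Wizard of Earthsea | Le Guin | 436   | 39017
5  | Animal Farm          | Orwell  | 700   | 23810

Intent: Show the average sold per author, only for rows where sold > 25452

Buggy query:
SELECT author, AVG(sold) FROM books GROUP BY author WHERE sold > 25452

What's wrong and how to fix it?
Bug: WHERE cannot follow GROUP BY

Fix: Place WHERE between FROM and GROUP BY

Corrected query:
SELECT author, AVG(sold) FROM books WHERE sold > 25452 GROUP BY author

Result:
author  | AVG(sold)
--------+----------
Le Guin | 39017    
Orwell  | 33280.5  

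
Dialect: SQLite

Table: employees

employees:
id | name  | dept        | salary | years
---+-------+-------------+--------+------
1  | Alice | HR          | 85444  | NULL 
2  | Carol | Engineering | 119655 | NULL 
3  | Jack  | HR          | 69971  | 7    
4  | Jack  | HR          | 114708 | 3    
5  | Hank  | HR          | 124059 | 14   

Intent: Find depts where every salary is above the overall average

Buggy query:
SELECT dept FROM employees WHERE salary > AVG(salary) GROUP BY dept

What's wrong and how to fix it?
Bug: WHERE evaluates per row before aggregation, so AVG() is unavailable

Fix: Compute the overall average in a scalar subquery and compare each group's MIN against it in HAVING

Corrected query:
SELECT dept FROM employees GROUP BY dept HAVING MIN(salary) > (SELECT AVG(salary) FROM employees)

Result:
dept       
-----------
Engineering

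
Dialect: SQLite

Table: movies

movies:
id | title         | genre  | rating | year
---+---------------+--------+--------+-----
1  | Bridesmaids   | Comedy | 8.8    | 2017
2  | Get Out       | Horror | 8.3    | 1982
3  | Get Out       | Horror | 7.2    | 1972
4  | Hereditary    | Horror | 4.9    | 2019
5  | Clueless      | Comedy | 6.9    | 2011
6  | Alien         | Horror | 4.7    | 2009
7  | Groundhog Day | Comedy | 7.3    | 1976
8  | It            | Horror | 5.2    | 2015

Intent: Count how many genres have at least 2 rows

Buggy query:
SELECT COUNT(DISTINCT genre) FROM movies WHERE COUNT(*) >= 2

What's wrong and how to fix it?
Bug: WHERE filters individual rows, not groups, so a group-level COUNT is invalid there

Fix: Group first with HAVING COUNT(*) >= 2, then COUNT the resulting groups

Corrected query:
SELECT COUNT(*) FROM (SELECT genre FROM movies GROUP BY genre HAVING COUNT(*) >= 2)

Result:
COUNT(*)
--------
2       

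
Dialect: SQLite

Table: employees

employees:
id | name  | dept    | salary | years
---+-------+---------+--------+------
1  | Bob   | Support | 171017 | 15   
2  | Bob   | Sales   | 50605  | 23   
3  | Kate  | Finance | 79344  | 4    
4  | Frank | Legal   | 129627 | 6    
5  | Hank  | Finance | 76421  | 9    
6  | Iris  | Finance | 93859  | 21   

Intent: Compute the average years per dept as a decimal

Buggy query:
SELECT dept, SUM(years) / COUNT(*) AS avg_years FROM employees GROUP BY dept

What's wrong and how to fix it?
Bug: SUM(years) and COUNT(*) are both integers; the division truncates the fractional part

Fix: Multiply by 1.0 (or CAST to REAL) to force floating-point division

Corrected query:
SELECT dept, SUM(years) * 1.0 / COUNT(*) AS avg_years FROM employees GROUP BY dept

Result:
dept    | avg_years
--------+----------
Finance | 11.333333
Legal   | 6        
Sales   | 23       
Support | 15       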